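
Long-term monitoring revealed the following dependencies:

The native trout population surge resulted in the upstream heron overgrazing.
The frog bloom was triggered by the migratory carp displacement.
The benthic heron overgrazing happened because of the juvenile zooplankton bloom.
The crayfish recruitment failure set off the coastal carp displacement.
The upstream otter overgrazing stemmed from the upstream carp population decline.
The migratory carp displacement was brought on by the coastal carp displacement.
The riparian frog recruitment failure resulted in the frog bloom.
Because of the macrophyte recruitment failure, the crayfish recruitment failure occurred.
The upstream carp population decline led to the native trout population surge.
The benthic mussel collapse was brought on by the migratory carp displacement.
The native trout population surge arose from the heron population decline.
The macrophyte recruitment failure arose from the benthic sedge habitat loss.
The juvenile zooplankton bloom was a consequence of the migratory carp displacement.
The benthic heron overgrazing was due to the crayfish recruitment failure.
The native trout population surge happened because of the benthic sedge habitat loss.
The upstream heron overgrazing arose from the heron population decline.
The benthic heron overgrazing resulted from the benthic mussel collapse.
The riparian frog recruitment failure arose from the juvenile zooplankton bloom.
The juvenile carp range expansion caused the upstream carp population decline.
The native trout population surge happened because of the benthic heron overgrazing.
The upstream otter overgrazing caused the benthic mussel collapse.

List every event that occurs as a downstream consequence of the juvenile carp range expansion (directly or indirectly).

the benthic heron overgrazing, the benthic mussel collapse, the native trout population surge, the upstream carp population decline, the upstream heron overgrazing, the upstream otter overgrazing

Direct effects: the upstream carp population decline.
2 steps out: the upstream otter overgrazing, the native trout population surge.
3 steps out: the benthic mussel collapse, the upstream heron overgrazing.
4 steps out: the benthic heron overgrazing.
Not reachable from it: the benthic sedge habitat loss, the macrophyte recruitment failure, the crayfish recruitment failure, the coastal carp displacement, the migratory carp displacement, the heron population decline, the juvenile zooplankton bloom, the riparian frog recruitment failure, the frog bloom.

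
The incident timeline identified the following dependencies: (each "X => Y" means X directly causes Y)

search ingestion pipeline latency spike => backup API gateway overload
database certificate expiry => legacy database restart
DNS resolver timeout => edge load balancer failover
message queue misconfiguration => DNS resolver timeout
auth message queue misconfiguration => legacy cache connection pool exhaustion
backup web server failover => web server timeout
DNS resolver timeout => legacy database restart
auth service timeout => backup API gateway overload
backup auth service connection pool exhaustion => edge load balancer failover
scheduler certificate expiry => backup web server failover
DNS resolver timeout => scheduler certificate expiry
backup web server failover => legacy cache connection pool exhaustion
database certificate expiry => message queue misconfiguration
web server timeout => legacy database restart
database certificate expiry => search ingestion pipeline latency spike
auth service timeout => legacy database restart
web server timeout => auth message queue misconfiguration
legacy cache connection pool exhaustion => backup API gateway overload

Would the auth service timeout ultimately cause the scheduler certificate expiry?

No

The auth service timeout leads to the backup API gateway overload, the legacy database restart; the scheduler certificate expiry is not among them.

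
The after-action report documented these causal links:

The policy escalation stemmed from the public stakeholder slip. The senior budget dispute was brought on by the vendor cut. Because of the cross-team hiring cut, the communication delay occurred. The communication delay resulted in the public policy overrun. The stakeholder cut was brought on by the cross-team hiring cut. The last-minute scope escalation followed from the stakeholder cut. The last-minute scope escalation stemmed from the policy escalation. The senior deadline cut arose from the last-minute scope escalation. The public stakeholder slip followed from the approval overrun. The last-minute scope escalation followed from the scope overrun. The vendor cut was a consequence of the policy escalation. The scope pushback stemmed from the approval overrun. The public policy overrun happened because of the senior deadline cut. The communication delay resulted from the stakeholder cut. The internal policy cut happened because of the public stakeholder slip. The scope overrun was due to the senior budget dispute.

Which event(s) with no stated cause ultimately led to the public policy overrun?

Tracing upstream from the public policy overrun: the public policy overrun ← the senior deadline cut ← the last-minute scope escalation ← the policy escalation ← the public stakeholder slip ← the approval overrun.
A separate upstream branch: the public policy overrun ← the communication delay ← the cross-team hiring cut.
Each of those chain origins has no stated cause.

the approval overrun, the cross-team hiring cut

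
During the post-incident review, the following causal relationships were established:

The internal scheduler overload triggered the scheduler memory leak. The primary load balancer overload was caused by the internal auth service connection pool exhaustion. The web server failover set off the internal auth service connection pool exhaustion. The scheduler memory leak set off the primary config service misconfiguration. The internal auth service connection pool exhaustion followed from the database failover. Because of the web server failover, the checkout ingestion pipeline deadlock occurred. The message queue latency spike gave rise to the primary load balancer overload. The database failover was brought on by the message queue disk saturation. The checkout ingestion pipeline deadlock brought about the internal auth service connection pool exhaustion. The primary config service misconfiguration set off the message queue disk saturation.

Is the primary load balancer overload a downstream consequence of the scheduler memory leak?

Yes

There is a causal chain: the scheduler memory leak → the primary config service misconfiguration → the message queue disk saturation → the database failover → the internal auth service connection pool exhaustion → the primary load balancer overload.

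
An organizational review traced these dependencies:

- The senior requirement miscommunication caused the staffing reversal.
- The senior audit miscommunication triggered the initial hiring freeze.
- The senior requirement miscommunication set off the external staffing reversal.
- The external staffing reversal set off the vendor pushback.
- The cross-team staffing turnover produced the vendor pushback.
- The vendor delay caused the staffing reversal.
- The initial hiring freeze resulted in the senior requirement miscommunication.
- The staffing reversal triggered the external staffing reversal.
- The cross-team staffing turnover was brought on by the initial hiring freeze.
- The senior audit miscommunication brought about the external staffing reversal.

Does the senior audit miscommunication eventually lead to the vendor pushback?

There is a causal chain: the senior audit miscommunication → the external staffing reversal → the vendor pushback.

Yes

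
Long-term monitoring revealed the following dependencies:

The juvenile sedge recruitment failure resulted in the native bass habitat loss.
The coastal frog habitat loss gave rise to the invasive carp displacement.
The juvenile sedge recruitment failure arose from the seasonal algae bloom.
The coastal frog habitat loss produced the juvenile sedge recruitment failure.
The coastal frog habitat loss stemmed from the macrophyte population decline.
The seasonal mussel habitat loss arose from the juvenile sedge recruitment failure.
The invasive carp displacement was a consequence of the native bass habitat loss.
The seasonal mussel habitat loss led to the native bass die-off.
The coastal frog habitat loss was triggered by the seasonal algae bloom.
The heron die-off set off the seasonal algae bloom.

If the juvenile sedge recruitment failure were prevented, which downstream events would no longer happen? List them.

Downstream of the juvenile sedge recruitment failure: the native bass habitat loss, the seasonal mussel habitat loss, the native bass die-off, the invasive carp displacement.
Of those, still caused via another path: the invasive carp displacement.
The remainder have no surviving cause.

the native bass die-off, the native bass habitat loss, the seasonal mussel habitat loss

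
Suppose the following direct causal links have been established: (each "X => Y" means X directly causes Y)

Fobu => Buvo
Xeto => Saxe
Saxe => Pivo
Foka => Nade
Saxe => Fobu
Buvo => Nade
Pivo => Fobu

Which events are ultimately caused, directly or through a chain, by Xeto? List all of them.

Buvo, Fobu, Nade, Pivo, Saxe

Direct effects: Saxe.
2 steps out: Pivo, Fobu.
3 steps out: Buvo.
4 steps out: Nade.
Not reachable from it: Foka.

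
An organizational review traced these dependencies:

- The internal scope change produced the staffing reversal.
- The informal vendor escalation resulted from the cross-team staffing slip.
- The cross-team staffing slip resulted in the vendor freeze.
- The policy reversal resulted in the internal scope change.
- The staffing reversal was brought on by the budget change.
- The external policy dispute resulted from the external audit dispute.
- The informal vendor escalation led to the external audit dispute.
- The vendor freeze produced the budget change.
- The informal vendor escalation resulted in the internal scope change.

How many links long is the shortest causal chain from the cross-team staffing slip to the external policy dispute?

3

Shortest chain: the cross-team staffing slip → the informal vendor escalation → the external audit dispute → the external policy dispute.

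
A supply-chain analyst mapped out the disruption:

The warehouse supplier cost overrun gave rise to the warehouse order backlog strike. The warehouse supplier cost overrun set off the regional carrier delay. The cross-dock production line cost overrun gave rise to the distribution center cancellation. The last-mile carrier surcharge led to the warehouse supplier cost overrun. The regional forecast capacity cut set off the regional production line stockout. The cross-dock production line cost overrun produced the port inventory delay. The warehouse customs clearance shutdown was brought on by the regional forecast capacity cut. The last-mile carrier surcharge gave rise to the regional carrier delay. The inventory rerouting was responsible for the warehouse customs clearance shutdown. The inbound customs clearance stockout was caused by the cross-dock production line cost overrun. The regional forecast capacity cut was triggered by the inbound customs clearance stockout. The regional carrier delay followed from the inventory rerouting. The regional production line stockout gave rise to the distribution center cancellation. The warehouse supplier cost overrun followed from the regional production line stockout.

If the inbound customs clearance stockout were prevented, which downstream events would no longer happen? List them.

the regional forecast capacity cut, the regional production line stockout

Downstream of the inbound customs clearance stockout: the regional forecast capacity cut, the regional production line stockout, the distribution center cancellation, the warehouse customs clearance shutdown, the warehouse supplier cost overrun, the warehouse order backlog strike, the regional carrier delay.
Of those, still caused via another path: the distribution center cancellation, the warehouse customs clearance shutdown, the warehouse supplier cost overrun, the warehouse order backlog strike, the regional carrier delay.
The remainder have no surviving cause.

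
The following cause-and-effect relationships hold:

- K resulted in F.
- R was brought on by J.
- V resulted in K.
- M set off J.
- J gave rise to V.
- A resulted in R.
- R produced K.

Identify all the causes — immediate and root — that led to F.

A, J, K, M, R, V

Immediate cause of F: K.
Further upstream: M, J, V, R, A.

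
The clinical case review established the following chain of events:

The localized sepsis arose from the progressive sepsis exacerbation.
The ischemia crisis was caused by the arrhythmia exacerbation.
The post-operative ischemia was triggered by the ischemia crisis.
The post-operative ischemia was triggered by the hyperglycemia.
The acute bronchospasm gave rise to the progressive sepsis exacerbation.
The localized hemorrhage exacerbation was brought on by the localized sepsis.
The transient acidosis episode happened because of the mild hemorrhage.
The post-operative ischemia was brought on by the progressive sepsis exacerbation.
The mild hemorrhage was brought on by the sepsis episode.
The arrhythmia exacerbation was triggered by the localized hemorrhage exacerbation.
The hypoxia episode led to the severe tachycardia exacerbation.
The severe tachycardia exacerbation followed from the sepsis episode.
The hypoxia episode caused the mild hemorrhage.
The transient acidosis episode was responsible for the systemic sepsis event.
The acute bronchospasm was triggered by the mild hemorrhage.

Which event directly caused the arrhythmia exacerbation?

the localized hemorrhage exacerbation

Upstream contributors include the sepsis episode, the hypoxia episode, the mild hemorrhage, the acute bronchospasm, the progressive sepsis exacerbation, the localized sepsis, but only the localized hemorrhage exacerbation feeds directly into the arrhythmia exacerbation.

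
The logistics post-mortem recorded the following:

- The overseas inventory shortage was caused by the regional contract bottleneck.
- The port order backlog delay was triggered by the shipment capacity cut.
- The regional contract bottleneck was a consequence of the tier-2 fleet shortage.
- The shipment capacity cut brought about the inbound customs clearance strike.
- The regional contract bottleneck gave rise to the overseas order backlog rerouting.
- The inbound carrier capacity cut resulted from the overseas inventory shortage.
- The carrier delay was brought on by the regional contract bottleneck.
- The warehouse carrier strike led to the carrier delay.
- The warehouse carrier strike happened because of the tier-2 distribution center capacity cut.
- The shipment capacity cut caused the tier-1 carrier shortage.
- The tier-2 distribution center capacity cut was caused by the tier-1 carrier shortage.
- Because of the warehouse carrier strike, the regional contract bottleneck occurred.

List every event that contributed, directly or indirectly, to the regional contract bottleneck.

the shipment capacity cut, the tier-1 carrier shortage, the tier-2 distribution center capacity cut, the tier-2 fleet shortage, the warehouse carrier strike

Immediate causes of the regional contract bottleneck: the warehouse carrier strike, the tier-2 fleet shortage.
Further upstream: the shipment capacity cut, the tier-1 carrier shortage, the tier-2 distribution center capacity cut.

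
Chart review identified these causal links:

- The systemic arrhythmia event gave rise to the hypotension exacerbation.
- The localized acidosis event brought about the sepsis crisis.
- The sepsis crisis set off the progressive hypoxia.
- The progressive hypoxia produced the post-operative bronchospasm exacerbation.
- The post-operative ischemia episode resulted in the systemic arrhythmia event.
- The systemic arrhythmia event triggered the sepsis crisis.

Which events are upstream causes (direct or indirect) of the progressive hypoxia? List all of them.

the localized acidosis event, the post-operative ischemia episode, the sepsis crisis, the systemic arrhythmia event

Immediate cause of the progressive hypoxia: the sepsis crisis.
Further upstream: the post-operative ischemia episode, the systemic arrhythmia event, the localized acidosis event.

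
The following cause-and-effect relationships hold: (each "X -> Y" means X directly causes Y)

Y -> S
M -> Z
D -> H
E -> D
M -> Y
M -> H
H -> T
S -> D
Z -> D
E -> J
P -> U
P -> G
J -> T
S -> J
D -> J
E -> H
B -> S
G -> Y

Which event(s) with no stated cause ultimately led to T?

B, E, M, P

Tracing upstream from T: T ← H ← M.
A separate upstream branch: T ← J ← S ← Y ← G ← P.
A separate upstream branch: T ← J ← E.
A separate upstream branch: T ← J ← S ← B.
Each of those chain origins has no stated cause.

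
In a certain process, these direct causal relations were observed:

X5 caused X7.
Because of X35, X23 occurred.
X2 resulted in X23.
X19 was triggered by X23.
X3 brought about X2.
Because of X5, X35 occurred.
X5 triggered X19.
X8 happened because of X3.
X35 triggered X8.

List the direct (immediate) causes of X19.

X23, X5

Upstream contributors include X3, X35, X2, but only X23, X5 feed directly into X19.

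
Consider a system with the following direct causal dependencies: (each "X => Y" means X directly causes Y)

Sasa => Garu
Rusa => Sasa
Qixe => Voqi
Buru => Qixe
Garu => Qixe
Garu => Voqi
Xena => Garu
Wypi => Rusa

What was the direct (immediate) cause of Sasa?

Rusa

Upstream contributors include Wypi, but only Rusa feeds directly into Sasa.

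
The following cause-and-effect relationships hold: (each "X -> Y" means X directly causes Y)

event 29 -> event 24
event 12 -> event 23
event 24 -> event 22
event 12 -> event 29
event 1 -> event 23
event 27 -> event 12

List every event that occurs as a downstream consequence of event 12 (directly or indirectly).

Direct effects: event 29, event 23.
2 steps out: event 24.
3 steps out: event 22.
Not reachable from it: event 27, event 1.

event 22, event 23, event 24, event 29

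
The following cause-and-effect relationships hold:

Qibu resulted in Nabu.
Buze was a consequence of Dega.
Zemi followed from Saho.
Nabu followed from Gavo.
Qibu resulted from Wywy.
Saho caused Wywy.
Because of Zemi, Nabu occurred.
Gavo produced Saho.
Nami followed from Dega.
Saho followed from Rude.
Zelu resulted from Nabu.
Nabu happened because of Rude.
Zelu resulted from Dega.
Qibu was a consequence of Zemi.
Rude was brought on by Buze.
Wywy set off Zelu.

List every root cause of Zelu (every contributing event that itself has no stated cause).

Tracing upstream from Zelu: Zelu ← Dega.
A separate upstream branch: Zelu ← Nabu ← Gavo.
Each of those chain origins has no stated cause.

Dega, Gavo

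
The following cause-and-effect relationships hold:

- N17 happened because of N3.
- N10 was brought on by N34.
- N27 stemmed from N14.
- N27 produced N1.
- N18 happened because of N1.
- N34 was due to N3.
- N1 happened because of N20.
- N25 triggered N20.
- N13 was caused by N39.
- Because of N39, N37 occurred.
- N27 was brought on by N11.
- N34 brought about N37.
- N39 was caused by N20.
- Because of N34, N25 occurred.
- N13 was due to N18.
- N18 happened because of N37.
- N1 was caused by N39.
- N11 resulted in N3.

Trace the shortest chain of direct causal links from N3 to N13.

N3 → N34 → N37 → N18 → N13

N3 → N34
N34 → N37
N37 → N18
N18 → N13
Length: 4 steps.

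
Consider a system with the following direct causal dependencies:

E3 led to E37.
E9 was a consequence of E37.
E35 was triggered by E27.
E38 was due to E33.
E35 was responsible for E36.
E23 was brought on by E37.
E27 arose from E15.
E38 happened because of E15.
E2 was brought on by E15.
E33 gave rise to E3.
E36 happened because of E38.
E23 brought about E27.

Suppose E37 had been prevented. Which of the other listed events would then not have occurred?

Downstream of E37: E9, E23, E27, E35, E36.
Of those, still caused via another path: E27, E35, E36.
The remainder have no surviving cause.

E23, E9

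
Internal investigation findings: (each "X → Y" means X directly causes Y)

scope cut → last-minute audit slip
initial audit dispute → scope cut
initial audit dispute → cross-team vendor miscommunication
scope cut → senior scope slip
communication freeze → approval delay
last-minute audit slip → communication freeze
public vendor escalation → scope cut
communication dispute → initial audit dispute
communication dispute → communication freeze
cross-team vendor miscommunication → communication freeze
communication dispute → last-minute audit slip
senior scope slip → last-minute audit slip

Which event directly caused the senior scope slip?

Upstream contributors include the communication dispute, the initial audit dispute, the public vendor escalation, but only the scope cut feeds directly into the senior scope slip.

the scope cut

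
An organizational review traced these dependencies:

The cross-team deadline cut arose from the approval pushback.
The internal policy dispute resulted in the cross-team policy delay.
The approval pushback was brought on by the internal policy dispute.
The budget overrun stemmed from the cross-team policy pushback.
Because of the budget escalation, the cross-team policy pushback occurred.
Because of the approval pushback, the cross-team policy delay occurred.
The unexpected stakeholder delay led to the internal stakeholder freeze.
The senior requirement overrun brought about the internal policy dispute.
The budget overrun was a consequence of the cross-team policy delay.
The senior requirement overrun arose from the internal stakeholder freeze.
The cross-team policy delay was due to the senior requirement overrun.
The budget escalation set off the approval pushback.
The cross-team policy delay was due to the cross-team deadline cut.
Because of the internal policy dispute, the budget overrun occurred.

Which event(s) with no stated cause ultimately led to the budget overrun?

Tracing upstream from the budget overrun: the budget overrun ← the cross-team policy pushback ← the budget escalation.
A separate upstream branch: the budget overrun ← the internal policy dispute ← the senior requirement overrun ← the internal stakeholder freeze ← the unexpected stakeholder delay.
Each of those chain origins has no stated cause.

the budget escalation, the unexpected stakeholder delay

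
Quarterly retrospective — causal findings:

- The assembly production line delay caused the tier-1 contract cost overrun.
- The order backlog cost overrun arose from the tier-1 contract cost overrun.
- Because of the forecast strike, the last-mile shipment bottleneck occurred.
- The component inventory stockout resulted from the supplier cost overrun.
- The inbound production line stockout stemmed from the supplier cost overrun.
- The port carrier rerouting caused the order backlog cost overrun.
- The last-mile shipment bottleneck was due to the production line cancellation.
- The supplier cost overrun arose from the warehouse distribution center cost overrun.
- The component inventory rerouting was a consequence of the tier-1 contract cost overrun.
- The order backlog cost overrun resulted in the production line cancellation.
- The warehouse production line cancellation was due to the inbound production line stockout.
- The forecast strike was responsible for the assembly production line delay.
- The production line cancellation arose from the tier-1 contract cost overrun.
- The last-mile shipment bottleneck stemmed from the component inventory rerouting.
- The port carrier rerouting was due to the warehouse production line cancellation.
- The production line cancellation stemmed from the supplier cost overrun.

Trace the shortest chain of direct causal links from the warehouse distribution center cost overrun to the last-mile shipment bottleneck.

the warehouse distribution center cost overrun → the supplier cost overrun
the supplier cost overrun → the production line cancellation
the production line cancellation → the last-mile shipment bottleneck
Length: 3 steps.

the warehouse distribution center cost overrun → the supplier cost overrun → the production line cancellation → the last-mile shipment bottleneck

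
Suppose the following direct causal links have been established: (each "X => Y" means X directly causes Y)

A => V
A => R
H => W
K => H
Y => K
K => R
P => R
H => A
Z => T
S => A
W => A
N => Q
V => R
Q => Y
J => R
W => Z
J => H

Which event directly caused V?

A

Upstream contributors include N, Q, Y, J, K, S, H, W, but only A feeds directly into V.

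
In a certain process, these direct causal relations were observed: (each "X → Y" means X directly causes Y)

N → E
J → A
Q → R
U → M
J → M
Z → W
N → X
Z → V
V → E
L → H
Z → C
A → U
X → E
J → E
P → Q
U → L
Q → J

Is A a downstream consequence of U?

U leads to L, H, M; A is not among them.

No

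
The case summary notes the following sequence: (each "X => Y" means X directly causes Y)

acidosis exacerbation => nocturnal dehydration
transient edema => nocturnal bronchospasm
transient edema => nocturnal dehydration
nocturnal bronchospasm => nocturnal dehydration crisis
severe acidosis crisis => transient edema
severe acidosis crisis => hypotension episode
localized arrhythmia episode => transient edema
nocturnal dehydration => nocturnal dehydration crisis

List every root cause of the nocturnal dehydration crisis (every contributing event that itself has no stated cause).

the acidosis exacerbation, the localized arrhythmia episode, the severe acidosis crisis

Tracing upstream from the nocturnal dehydration crisis: the nocturnal dehydration crisis ← the nocturnal bronchospasm ← the transient edema ← the localized arrhythmia episode.
A separate upstream branch: the nocturnal dehydration crisis ← the nocturnal bronchospasm ← the transient edema ← the severe acidosis crisis.
A separate upstream branch: the nocturnal dehydration crisis ← the nocturnal dehydration ← the acidosis exacerbation.
Each of those chain origins has no stated cause.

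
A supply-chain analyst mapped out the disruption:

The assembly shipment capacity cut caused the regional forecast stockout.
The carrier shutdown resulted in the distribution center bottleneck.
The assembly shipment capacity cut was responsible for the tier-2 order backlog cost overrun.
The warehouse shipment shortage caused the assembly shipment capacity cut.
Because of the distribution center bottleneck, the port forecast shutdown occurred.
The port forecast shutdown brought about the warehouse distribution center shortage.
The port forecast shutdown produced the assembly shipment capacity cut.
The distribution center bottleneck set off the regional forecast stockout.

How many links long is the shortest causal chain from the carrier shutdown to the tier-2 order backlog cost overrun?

4

Shortest chain: the carrier shutdown → the distribution center bottleneck → the port forecast shutdown → the assembly shipment capacity cut → the tier-2 order backlog cost overrun.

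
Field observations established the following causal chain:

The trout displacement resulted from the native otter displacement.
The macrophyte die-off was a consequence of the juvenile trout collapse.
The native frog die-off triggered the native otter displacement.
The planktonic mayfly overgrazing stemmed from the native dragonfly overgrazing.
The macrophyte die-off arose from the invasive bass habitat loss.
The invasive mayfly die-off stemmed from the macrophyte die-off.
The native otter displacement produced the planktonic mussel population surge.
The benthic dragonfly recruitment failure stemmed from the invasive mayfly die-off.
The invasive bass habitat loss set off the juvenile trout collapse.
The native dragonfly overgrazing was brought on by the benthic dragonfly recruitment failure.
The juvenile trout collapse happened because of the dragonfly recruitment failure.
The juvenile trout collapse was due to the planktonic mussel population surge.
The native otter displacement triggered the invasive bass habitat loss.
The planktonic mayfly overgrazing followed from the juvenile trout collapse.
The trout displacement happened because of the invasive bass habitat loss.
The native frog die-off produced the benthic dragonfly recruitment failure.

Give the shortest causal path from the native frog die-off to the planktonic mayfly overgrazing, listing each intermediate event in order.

the native frog die-off → the benthic dragonfly recruitment failure → the native dragonfly overgrazing → the planktonic mayfly overgrazing

the native frog die-off → the benthic dragonfly recruitment failure
the benthic dragonfly recruitment failure → the native dragonfly overgrazing
the native dragonfly overgrazing → the planktonic mayfly overgrazing
Length: 3 steps.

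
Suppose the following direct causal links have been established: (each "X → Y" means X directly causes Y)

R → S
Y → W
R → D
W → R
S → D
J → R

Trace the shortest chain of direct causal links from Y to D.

Y → W → R → D

Y → W
W → R
R → D
Length: 3 steps.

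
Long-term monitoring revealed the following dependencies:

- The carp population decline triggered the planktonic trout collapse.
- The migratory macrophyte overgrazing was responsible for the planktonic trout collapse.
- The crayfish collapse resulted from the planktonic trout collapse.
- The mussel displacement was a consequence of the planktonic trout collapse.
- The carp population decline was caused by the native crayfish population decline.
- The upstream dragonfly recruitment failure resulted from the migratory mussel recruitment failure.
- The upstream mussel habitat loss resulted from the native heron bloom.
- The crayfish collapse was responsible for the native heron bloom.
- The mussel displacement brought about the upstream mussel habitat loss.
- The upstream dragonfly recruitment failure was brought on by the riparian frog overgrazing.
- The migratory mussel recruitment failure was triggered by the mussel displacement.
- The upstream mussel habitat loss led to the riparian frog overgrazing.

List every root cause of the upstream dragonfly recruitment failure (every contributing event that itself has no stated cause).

the migratory macrophyte overgrazing, the native crayfish population decline

Tracing upstream from the upstream dragonfly recruitment failure: the upstream dragonfly recruitment failure ← the migratory mussel recruitment failure ← the mussel displacement ← the planktonic trout collapse ← the carp population decline ← the native crayfish population decline.
A separate upstream branch: the upstream dragonfly recruitment failure ← the migratory mussel recruitment failure ← the mussel displacement ← the planktonic trout collapse ← the migratory macrophyte overgrazing.
Each of those chain origins has no stated cause.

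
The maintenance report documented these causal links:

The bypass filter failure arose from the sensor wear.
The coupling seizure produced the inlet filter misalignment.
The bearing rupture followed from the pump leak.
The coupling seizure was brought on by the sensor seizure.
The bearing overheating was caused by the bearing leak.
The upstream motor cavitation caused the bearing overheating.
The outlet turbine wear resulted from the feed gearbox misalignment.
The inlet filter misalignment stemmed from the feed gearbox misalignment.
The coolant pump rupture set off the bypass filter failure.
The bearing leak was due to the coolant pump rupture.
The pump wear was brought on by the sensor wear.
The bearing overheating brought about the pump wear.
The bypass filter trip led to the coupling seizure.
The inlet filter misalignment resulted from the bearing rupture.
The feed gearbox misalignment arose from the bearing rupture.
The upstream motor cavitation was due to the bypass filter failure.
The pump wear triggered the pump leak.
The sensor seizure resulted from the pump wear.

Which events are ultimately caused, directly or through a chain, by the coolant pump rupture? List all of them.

Direct effects: the bearing leak, the bypass filter failure.
2 steps out: the upstream motor cavitation, the bearing overheating.
3 steps out: the pump wear.
4 steps out: the pump leak, the sensor seizure.
5 steps out: the bearing rupture, the coupling seizure.
6 steps out: the feed gearbox misalignment, the inlet filter misalignment.
7 steps out: the outlet turbine wear.
Not reachable from it: the sensor wear, the bypass filter trip.

the bearing leak, the bearing overheating, the bearing rupture, the bypass filter failure, the coupling seizure, the feed gearbox misalignment, the inlet filter misalignment, the outlet turbine wear, the pump leak, the pump wear, the sensor seizure, the upstream motor cavitation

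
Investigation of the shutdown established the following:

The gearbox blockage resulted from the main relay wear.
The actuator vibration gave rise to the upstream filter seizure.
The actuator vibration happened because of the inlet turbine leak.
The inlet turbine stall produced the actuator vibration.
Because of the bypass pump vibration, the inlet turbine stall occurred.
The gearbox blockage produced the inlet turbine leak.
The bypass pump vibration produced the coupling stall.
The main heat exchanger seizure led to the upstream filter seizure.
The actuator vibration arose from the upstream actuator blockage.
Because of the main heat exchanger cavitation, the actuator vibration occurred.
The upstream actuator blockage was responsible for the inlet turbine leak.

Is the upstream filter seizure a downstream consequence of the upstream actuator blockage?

There is a causal chain: the upstream actuator blockage → the actuator vibration → the upstream filter seizure.

Yes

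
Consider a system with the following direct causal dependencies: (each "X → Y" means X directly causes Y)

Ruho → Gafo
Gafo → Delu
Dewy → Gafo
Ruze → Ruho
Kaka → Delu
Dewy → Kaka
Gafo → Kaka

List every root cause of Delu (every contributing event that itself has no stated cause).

Dewy, Ruze

Tracing upstream from Delu: Delu ← Gafo ← Dewy.
A separate upstream branch: Delu ← Gafo ← Ruho ← Ruze.
Each of those chain origins has no stated cause.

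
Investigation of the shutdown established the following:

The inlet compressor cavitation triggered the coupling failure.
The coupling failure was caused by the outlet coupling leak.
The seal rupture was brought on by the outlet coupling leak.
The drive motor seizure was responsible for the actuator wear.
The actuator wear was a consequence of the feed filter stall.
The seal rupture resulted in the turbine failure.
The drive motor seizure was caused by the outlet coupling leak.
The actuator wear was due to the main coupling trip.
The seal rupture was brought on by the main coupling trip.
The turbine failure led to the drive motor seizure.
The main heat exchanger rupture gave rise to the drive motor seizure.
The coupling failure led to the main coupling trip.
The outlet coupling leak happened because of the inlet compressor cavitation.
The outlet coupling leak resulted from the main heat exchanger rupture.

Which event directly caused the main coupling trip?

the coupling failure

Upstream contributors include the inlet compressor cavitation, the main heat exchanger rupture, the outlet coupling leak, but only the coupling failure feeds directly into the main coupling trip.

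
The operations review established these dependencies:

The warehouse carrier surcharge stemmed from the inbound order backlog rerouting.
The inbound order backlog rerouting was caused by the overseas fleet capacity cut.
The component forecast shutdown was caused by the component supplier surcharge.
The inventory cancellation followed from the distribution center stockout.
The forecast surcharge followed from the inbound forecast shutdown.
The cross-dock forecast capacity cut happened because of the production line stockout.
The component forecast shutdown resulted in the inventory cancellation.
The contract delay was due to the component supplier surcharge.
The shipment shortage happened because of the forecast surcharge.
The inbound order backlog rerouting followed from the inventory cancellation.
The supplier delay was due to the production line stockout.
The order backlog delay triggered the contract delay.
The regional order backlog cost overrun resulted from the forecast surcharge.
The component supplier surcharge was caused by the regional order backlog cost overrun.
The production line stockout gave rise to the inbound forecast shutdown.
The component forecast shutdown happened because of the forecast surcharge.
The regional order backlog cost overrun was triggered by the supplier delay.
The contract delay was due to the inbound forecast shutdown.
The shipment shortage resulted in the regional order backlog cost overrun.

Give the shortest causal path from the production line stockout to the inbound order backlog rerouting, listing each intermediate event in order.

the production line stockout → the inbound forecast shutdown → the forecast surcharge → the component forecast shutdown → the inventory cancellation → the inbound order backlog rerouting

the production line stockout → the inbound forecast shutdown
the inbound forecast shutdown → the forecast surcharge
the forecast surcharge → the component forecast shutdown
the component forecast shutdown → the inventory cancellation
the inventory cancellation → the inbound order backlog rerouting
Length: 5 steps.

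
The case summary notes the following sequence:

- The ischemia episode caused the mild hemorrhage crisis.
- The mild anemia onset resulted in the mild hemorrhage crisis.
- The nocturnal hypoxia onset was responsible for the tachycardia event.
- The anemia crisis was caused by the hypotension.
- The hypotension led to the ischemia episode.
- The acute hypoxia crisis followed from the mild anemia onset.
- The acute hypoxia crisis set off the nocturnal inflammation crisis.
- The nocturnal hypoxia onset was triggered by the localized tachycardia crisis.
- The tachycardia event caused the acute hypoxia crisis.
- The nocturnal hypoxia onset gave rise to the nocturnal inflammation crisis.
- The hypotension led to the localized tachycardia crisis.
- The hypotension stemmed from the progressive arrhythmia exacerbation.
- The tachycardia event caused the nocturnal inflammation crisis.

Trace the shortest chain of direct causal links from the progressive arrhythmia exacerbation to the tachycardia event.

the progressive arrhythmia exacerbation → the hypotension → the localized tachycardia crisis → the nocturnal hypoxia onset → the tachycardia event

the progressive arrhythmia exacerbation → the hypotension
the hypotension → the localized tachycardia crisis
the localized tachycardia crisis → the nocturnal hypoxia onset
the nocturnal hypoxia onset → the tachycardia event
Length: 4 steps.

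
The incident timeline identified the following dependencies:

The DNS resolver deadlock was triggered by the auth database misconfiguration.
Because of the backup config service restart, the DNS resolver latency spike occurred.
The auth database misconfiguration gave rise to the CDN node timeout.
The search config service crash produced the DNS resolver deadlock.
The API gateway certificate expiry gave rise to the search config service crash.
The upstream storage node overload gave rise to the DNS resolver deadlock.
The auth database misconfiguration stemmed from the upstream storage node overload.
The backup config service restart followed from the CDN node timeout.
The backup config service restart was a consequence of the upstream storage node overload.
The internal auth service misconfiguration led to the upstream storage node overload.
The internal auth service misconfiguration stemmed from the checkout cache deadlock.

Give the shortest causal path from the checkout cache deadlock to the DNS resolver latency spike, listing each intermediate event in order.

the checkout cache deadlock → the internal auth service misconfiguration → the upstream storage node overload → the backup config service restart → the DNS resolver latency spike

the checkout cache deadlock → the internal auth service misconfiguration
the internal auth service misconfiguration → the upstream storage node overload
the upstream storage node overload → the backup config service restart
the backup config service restart → the DNS resolver latency spike
Length: 4 steps.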